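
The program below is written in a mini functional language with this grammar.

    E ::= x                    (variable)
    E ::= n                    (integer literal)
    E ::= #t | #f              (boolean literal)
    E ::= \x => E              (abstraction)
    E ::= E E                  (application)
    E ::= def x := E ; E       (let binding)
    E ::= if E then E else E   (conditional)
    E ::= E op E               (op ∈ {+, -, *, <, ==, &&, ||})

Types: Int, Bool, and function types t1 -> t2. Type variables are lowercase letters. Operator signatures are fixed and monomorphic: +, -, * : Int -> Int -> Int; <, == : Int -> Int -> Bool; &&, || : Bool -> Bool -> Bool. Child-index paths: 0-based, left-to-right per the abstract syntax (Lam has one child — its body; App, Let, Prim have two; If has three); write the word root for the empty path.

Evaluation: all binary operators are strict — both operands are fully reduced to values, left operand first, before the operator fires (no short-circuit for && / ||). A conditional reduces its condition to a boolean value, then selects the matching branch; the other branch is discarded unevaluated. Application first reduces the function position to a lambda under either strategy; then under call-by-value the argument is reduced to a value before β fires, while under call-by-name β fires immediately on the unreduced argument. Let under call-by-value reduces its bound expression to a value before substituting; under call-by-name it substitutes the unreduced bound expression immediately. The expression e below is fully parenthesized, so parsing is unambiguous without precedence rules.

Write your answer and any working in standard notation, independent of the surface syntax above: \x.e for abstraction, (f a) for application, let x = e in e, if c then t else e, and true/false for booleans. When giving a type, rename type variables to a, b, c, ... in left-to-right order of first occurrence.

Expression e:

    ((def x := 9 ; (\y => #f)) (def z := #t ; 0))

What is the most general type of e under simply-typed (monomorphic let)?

Answer: Bool

Working:
let x : Int
\y._ : a -> Bool
let z : Bool
  unify a -> Bool ~ Int -> b
  unify a ~ Int
  unify Bool ~ b
_ _ : Bool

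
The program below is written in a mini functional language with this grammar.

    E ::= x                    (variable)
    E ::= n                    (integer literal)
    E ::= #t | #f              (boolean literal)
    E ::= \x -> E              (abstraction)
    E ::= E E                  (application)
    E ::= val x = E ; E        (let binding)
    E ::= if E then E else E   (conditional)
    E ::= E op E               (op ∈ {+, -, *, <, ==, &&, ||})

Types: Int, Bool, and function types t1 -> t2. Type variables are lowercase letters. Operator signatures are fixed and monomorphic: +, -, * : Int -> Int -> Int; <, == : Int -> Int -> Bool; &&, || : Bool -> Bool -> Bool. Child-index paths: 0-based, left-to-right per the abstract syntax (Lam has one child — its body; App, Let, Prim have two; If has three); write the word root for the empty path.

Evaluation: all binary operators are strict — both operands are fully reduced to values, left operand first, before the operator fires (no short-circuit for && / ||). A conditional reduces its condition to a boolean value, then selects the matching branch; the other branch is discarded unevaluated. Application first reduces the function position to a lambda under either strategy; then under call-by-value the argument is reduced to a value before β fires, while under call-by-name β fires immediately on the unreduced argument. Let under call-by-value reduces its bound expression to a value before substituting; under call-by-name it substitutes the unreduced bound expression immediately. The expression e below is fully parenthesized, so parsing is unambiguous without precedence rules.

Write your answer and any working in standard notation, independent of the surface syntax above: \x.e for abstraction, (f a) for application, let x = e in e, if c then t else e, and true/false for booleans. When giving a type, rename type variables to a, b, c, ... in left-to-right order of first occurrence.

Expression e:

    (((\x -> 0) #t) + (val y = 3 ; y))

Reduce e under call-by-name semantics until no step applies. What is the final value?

Trace:
step 0: (((\x.0) true) + (let y = 3 in y))
step 1: [beta@0] (0 + (let y = 3 in y))
step 2: [let@1] (0 + 3)
step 3: [delta@root] 3

Answer: 3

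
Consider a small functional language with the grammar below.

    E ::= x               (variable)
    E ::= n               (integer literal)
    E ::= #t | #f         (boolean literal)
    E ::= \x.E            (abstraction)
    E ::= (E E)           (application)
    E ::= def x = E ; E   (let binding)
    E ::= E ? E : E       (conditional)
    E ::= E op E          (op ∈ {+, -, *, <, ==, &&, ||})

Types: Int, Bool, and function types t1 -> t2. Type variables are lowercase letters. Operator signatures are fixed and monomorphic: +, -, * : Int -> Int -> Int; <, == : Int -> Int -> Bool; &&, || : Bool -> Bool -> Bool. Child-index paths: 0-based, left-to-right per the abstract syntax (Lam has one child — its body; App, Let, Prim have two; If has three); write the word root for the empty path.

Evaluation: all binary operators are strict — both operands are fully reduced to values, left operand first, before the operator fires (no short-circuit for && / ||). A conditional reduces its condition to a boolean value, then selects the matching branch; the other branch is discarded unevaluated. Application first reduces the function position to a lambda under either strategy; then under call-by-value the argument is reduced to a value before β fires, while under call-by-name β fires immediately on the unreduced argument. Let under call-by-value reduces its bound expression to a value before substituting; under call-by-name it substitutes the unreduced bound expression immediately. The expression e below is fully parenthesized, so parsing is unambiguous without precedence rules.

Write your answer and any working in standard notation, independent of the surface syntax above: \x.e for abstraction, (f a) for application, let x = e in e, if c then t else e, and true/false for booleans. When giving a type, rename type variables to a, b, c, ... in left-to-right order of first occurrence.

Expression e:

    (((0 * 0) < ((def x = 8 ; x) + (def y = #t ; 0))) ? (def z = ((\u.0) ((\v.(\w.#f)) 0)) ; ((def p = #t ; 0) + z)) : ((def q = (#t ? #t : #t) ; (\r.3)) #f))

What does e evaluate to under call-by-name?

Answer: 0

Derivation:
step 0: (if ((0 * 0) < ((let x = 8 in x) + (let y = true in 0))) then (let z = ((\u.0) ((\v.(\w.false)) 0)) in ((let p = true in 0) + z)) else ((let q = (if true then true else true) in (\r.3)) false))
step 1: [delta@0.0] (if (0 < ((let x = 8 in x) + (let y = true in 0))) then (let z = ((\u.0) ((\v.(\w.false)) 0)) in ((let p = true in 0) + z)) else ((let q = (if true then true else true) in (\r.3)) false))
step 2: [let@0.1.0] (if (0 < (8 + (let y = true in 0))) then (let z = ((\u.0) ((\v.(\w.false)) 0)) in ((let p = true in 0) + z)) else ((let q = (if true then true else true) in (\r.3)) false))
step 3: [let@0.1.1] (if (0 < (8 + 0)) then (let z = ((\u.0) ((\v.(\w.false)) 0)) in ((let p = true in 0) + z)) else ((let q = (if true then true else true) in (\r.3)) false))
step 4: [delta@0.1] (if (0 < 8) then (let z = ((\u.0) ((\v.(\w.false)) 0)) in ((let p = true in 0) + z)) else ((let q = (if true then true else true) in (\r.3)) false))
step 5: [delta@0] (if true then (let z = ((\u.0) ((\v.(\w.false)) 0)) in ((let p = true in 0) + z)) else ((let q = (if true then true else true) in (\r.3)) false))
step 6: [if@root] (let z = ((\u.0) ((\v.(\w.false)) 0)) in ((let p = true in 0) + z))
step 7: [let@root] ((let p = true in 0) + ((\u.0) ((\v.(\w.false)) 0)))
step 8: [let@0] (0 + ((\u.0) ((\v.(\w.false)) 0)))
step 9: [beta@1] (0 + 0)
step 10: [delta@root] 0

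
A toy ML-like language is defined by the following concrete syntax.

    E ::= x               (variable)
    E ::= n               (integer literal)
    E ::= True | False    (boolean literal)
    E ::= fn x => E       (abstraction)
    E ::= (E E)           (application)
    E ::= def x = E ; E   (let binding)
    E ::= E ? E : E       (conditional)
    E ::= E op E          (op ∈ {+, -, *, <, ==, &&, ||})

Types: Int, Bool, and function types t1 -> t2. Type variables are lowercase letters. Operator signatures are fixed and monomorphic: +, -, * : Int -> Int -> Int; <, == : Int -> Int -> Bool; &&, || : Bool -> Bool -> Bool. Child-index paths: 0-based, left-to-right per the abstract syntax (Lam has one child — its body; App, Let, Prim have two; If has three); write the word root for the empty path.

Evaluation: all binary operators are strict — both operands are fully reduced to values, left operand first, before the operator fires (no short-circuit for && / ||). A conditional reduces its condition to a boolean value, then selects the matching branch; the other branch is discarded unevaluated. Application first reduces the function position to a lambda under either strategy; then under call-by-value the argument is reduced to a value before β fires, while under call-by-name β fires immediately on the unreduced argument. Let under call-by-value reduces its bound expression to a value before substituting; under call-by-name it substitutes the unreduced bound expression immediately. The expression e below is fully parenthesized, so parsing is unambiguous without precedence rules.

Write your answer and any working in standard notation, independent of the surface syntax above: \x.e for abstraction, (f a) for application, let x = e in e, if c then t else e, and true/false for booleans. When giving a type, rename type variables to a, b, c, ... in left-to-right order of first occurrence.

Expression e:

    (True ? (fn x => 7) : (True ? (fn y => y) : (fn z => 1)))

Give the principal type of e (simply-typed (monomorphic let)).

Answer: Int -> Int

Derivation:
  unify Bool ~ Bool
\x._ : a -> Int
  unify Bool ~ Bool
y : b
\y._ : b -> b
\z._ : c -> Int
  unify b -> b ~ c -> Int
  unify b ~ c
  unify c ~ Int
  unify a -> Int ~ Int -> Int
  unify a ~ Int
  unify Int ~ Int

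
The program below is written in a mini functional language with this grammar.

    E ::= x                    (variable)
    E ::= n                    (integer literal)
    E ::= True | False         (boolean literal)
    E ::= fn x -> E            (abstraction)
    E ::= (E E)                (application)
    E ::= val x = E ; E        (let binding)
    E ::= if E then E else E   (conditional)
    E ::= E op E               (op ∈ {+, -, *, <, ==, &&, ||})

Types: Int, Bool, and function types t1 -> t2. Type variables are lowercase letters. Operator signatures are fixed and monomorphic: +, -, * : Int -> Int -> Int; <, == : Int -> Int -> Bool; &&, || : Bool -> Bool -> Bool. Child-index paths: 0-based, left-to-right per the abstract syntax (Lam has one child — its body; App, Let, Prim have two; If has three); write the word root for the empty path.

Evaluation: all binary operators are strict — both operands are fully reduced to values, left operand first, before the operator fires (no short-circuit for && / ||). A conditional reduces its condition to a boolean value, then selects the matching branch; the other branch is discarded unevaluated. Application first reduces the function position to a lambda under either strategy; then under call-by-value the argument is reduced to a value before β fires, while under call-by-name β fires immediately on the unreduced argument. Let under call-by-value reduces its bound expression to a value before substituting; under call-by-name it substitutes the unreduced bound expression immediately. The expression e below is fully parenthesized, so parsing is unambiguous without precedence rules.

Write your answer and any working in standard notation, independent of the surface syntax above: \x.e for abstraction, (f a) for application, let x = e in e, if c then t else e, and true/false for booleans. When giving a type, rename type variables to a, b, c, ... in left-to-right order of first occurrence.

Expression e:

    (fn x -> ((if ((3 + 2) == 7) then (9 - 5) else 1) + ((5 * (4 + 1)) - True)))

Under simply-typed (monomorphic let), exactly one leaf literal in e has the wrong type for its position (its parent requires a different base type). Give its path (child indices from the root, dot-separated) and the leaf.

Trace:
  unify Int ~ Int
  unify Int ~ Int
  unify Int ~ Int
  unify Int ~ Int
  unify Bool ~ Bool
  unify Int ~ Int
  unify Int ~ Int
  unify Int ~ Int
  unify Int ~ Int
  unify Int ~ Int
  unify Int ~ Int
  unify Int ~ Int
  unify Int ~ Int
  unify Int ~ Int
  unify Bool ~ Int
  FAIL: mismatch Bool ~ Int

Answer: 0.1.1 : true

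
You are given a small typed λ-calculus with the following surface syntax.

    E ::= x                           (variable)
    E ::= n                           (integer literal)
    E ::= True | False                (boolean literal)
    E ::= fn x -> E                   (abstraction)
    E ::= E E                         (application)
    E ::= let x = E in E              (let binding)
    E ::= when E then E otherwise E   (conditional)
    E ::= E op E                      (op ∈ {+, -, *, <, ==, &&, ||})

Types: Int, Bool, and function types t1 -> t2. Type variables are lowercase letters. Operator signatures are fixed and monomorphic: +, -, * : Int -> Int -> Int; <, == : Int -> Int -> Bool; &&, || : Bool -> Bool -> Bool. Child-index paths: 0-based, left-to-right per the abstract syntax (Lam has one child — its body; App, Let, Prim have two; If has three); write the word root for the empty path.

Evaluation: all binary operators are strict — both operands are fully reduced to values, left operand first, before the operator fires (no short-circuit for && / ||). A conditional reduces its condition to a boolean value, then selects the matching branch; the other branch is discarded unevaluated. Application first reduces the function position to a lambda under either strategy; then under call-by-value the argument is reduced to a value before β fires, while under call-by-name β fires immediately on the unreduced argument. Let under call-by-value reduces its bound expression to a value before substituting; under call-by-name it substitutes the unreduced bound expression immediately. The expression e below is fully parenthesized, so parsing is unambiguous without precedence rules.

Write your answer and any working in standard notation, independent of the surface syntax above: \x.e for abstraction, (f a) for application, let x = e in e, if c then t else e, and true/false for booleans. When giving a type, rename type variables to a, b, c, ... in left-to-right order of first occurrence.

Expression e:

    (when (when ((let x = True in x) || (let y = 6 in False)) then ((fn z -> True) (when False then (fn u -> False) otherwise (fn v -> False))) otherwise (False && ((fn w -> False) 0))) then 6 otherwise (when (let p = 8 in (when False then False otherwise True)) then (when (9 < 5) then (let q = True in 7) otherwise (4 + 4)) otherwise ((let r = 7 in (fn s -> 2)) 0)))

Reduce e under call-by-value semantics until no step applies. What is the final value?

Derivation:
step 0: (if (if ((let x = true in x) || (let y = 6 in false)) then ((\z.true) (if false then (\u.false) else (\v.false))) else (false && ((\w.false) 0))) then 6 else (if (let p = 8 in (if false then false else true)) then (if (9 < 5) then (let q = true in 7) else (4 + 4)) else ((let r = 7 in (\s.2)) 0)))
step 1: [let@0.0.0] (if (if (true || (let y = 6 in false)) then ((\z.true) (if false then (\u.false) else (\v.false))) else (false && ((\w.false) 0))) then 6 else (if (let p = 8 in (if false then false else true)) then (if (9 < 5) then (let q = true in 7) else (4 + 4)) else ((let r = 7 in (\s.2)) 0)))
step 2: [let@0.0.1] (if (if (true || false) then ((\z.true) (if false then (\u.false) else (\v.false))) else (false && ((\w.false) 0))) then 6 else (if (let p = 8 in (if false then false else true)) then (if (9 < 5) then (let q = true in 7) else (4 + 4)) else ((let r = 7 in (\s.2)) 0)))
step 3: [delta@0.0] (if (if true then ((\z.true) (if false then (\u.false) else (\v.false))) else (false && ((\w.false) 0))) then 6 else (if (let p = 8 in (if false then false else true)) then (if (9 < 5) then (let q = true in 7) else (4 + 4)) else ((let r = 7 in (\s.2)) 0)))
step 4: [if@0] (if ((\z.true) (if false then (\u.false) else (\v.false))) then 6 else (if (let p = 8 in (if false then false else true)) then (if (9 < 5) then (let q = true in 7) else (4 + 4)) else ((let r = 7 in (\s.2)) 0)))
step 5: [if@0.1] (if ((\z.true) (\v.false)) then 6 else (if (let p = 8 in (if false then false else true)) then (if (9 < 5) then (let q = true in 7) else (4 + 4)) else ((let r = 7 in (\s.2)) 0)))
step 6: [beta@0] (if true then 6 else (if (let p = 8 in (if false then false else true)) then (if (9 < 5) then (let q = true in 7) else (4 + 4)) else ((let r = 7 in (\s.2)) 0)))
step 7: [if@root] 6

Answer: 6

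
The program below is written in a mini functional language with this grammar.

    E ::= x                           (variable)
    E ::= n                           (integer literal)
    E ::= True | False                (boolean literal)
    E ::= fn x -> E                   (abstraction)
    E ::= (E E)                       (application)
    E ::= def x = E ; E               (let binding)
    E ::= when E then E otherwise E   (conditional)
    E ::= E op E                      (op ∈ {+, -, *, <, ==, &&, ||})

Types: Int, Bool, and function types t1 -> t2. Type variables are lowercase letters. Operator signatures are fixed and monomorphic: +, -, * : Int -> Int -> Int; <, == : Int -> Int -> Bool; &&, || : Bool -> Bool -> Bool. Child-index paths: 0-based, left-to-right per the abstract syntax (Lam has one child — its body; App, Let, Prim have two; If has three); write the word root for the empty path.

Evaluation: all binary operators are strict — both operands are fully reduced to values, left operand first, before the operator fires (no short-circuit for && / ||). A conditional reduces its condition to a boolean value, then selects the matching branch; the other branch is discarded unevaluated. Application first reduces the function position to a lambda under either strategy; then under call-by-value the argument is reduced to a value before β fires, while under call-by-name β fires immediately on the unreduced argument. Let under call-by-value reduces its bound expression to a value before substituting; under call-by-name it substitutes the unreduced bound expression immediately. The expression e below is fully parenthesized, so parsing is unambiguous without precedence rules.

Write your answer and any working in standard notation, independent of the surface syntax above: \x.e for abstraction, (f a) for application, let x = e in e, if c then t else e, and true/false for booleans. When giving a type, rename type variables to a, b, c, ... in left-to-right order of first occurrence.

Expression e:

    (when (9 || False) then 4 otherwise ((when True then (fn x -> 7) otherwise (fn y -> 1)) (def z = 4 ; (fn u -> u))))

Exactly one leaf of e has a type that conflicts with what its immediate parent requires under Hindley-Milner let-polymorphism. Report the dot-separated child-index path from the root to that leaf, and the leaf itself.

Trace:
  unify Int ~ Bool
  FAIL: mismatch Int ~ Bool

Answer: 0.0 : 9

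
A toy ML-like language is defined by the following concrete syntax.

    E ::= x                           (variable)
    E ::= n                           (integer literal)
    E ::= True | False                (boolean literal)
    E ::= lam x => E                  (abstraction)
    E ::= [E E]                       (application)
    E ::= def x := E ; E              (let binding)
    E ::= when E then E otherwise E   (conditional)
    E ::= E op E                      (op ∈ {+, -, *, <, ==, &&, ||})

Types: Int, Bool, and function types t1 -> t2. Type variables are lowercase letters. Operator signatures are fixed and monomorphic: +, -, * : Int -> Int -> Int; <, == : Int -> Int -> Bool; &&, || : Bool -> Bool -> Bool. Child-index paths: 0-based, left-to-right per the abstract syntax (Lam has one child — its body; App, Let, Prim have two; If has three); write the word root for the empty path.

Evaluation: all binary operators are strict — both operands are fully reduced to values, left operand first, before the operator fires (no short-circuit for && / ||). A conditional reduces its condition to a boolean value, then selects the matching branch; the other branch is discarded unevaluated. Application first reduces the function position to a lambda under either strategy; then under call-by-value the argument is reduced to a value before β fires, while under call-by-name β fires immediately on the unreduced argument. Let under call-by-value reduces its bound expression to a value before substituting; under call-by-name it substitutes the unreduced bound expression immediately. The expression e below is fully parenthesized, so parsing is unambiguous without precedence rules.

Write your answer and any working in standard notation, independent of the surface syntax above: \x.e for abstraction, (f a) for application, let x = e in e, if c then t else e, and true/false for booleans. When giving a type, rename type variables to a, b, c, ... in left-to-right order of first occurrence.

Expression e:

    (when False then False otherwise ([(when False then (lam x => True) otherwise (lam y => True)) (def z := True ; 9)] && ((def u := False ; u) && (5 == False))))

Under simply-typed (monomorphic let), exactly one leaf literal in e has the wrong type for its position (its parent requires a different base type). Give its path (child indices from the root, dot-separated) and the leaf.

Answer: 2.1.1.1 : false

Trace:
  unify Bool ~ Bool
  unify Bool ~ Bool
\x._ : a -> Bool
\y._ : b -> Bool
  unify a -> Bool ~ b -> Bool
  unify a ~ b
  unify Bool ~ Bool
let z : Bool
  unify b -> Bool ~ Int -> c
  unify b ~ Int
  unify Bool ~ c
_ _ : Bool
  unify Bool ~ Bool
let u : Bool
u : Bool
  unify Bool ~ Bool
  unify Int ~ Int
  unify Bool ~ Int
  FAIL: mismatch Bool ~ Int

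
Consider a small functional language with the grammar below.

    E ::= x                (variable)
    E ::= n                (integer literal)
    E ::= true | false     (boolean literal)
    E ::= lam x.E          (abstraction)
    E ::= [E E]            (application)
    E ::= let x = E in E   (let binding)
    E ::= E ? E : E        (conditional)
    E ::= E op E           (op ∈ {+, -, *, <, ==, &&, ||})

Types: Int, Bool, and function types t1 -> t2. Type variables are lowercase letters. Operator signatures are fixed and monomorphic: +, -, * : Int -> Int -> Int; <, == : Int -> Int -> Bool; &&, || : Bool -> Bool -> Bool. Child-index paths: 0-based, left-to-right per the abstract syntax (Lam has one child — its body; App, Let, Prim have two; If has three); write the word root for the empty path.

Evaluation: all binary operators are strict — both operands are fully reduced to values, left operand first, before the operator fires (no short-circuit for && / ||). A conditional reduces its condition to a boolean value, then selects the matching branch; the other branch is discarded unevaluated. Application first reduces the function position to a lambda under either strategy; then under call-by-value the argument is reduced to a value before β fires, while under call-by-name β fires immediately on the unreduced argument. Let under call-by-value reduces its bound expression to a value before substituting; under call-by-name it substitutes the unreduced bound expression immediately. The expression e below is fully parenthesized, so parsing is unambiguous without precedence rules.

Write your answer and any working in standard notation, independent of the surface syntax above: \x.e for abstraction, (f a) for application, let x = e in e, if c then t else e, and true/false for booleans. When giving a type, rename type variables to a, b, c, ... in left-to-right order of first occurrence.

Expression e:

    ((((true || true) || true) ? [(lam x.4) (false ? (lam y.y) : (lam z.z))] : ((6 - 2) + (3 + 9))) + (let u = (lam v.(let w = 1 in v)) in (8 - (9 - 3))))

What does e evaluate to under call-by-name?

Derivation:
step 0: ((if ((true || true) || true) then ((\x.4) (if false then (\y.y) else (\z.z))) else ((6 - 2) + (3 + 9))) + (let u = (\v.(let w = 1 in v)) in (8 - (9 - 3))))
step 1: [delta@0.0.0] ((if (true || true) then ((\x.4) (if false then (\y.y) else (\z.z))) else ((6 - 2) + (3 + 9))) + (let u = (\v.(let w = 1 in v)) in (8 - (9 - 3))))
step 2: [delta@0.0] ((if true then ((\x.4) (if false then (\y.y) else (\z.z))) else ((6 - 2) + (3 + 9))) + (let u = (\v.(let w = 1 in v)) in (8 - (9 - 3))))
step 3: [if@0] (((\x.4) (if false then (\y.y) else (\z.z))) + (let u = (\v.(let w = 1 in v)) in (8 - (9 - 3))))
step 4: [beta@0] (4 + (let u = (\v.(let w = 1 in v)) in (8 - (9 - 3))))
step 5: [let@1] (4 + (8 - (9 - 3)))
step 6: [delta@1.1] (4 + (8 - 6))
step 7: [delta@1] (4 + 2)
step 8: [delta@root] 6

Answer: 6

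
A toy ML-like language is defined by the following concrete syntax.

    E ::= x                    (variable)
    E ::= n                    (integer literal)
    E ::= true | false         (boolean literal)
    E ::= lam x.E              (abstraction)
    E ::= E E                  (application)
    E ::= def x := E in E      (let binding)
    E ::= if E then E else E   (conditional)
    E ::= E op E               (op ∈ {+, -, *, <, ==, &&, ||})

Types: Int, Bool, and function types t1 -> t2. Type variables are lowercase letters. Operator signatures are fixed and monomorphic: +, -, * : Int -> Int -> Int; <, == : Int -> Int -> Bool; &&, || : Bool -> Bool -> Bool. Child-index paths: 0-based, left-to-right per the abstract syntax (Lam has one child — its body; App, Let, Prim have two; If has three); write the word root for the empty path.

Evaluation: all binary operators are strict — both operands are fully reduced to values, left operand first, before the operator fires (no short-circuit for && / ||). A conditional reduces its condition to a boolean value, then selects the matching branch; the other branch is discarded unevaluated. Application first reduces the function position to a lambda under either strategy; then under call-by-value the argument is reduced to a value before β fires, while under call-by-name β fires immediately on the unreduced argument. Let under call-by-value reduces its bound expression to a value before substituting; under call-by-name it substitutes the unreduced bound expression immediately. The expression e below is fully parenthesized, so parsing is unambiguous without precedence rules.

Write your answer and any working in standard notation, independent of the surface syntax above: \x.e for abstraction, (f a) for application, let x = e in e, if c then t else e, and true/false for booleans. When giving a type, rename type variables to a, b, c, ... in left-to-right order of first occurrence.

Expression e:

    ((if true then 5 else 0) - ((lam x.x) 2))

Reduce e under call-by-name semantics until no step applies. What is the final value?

Trace:
step 0: ((if true then 5 else 0) - ((\x.x) 2))
step 1: [if@0] (5 - ((\x.x) 2))
step 2: [beta@1] (5 - 2)
step 3: [delta@root] 3

Answer: 3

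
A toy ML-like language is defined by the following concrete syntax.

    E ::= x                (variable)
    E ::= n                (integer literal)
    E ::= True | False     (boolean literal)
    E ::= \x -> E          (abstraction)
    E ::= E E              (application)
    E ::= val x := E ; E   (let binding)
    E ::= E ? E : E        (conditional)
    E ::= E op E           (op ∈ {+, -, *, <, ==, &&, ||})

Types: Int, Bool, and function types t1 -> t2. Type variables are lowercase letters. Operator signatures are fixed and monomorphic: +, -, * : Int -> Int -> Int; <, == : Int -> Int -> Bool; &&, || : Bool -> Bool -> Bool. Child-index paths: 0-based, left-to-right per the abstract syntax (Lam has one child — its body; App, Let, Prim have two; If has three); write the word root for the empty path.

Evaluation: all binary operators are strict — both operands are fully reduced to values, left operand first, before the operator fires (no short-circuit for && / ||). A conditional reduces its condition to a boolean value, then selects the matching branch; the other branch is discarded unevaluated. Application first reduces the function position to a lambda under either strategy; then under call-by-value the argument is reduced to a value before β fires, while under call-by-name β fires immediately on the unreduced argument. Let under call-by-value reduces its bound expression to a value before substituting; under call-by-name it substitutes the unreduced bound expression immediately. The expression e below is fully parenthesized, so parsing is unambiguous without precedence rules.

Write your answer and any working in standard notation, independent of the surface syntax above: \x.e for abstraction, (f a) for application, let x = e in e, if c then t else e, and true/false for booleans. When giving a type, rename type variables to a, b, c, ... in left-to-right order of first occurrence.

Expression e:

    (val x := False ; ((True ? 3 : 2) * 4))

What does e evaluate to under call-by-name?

Answer: 12

Trace:
step 0: (let x = false in ((if true then 3 else 2) * 4))
step 1: [let@root] ((if true then 3 else 2) * 4)
step 2: [if@0] (3 * 4)
step 3: [delta@root] 12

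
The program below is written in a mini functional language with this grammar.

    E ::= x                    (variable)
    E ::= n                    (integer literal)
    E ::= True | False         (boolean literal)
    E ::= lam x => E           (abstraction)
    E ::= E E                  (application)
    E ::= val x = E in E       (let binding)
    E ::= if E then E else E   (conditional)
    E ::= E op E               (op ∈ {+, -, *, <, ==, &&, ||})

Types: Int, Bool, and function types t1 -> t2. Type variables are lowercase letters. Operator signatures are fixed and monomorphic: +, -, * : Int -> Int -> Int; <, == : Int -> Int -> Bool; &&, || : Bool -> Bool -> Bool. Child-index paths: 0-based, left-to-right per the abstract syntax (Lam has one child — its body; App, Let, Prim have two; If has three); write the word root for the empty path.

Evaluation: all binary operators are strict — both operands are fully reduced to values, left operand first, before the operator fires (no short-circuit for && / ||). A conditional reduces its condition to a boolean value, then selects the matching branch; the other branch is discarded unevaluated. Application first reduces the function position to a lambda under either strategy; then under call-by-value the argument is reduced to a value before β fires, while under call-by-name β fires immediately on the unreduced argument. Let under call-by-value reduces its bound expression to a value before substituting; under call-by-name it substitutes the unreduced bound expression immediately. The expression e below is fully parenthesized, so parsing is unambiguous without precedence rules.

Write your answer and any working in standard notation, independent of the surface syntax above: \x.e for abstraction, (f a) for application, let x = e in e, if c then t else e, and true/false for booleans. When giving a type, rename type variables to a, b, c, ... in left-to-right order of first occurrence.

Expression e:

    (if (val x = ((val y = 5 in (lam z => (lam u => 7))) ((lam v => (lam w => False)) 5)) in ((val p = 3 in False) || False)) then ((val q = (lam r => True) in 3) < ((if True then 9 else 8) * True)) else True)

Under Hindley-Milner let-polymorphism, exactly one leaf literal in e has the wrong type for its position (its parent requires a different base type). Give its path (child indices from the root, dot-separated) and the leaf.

Working:
let y : Int
\u._ : b -> Int
\z._ : a -> b -> Int
\w._ : d -> Bool
\v._ : c -> d -> Bool
  unify c -> d -> Bool ~ Int -> e
  unify c ~ Int
  unify d -> Bool ~ e
_ _ : d -> Bool
  unify a -> b -> Int ~ (d -> Bool) -> f
  unify a ~ d -> Bool
  unify b -> Int ~ f
_ _ : b -> Int
let x : forall. b -> Int
let p : Int
  unify Bool ~ Bool
  unify Bool ~ Bool
  unify Bool ~ Bool
\r._ : g -> Bool
let q : forall. g -> Bool
  unify Int ~ Int
  unify Bool ~ Bool
  unify Int ~ Int
  unify Int ~ Int
  unify Bool ~ Int
  FAIL: mismatch Bool ~ Int

Answer: 1.1.1 : true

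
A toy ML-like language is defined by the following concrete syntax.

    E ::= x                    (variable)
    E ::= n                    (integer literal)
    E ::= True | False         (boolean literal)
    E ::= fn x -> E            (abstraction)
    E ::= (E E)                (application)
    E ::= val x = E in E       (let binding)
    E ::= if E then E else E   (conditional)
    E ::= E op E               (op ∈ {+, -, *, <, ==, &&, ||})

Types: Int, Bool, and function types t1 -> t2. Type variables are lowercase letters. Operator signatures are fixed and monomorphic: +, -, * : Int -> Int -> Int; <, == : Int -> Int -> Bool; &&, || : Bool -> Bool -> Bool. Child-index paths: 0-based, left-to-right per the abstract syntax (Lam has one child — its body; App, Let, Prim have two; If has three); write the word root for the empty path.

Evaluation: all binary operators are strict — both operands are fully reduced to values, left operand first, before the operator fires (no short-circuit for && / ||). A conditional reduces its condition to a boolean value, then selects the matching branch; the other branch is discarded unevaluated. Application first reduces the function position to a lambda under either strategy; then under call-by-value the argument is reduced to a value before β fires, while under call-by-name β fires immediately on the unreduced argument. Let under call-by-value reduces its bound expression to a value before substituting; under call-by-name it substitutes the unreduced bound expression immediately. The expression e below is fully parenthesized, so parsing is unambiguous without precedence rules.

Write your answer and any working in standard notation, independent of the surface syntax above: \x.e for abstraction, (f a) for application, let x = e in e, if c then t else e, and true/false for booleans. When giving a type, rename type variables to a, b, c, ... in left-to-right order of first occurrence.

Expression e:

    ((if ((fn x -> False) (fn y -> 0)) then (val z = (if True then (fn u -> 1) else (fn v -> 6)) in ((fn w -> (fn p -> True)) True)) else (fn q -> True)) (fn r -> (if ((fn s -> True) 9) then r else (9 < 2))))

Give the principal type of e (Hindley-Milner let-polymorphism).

Answer: Bool

Derivation:
\x._ : a -> Bool
\y._ : b -> Int
  unify a -> Bool ~ (b -> Int) -> c
  unify a ~ b -> Int
  unify Bool ~ c
_ _ : Bool
  unify Bool ~ Bool
  unify Bool ~ Bool
\u._ : d -> Int
\v._ : e -> Int
  unify d -> Int ~ e -> Int
  unify d ~ e
  unify Int ~ Int
let z : forall. e -> Int
\p._ : g -> Bool
\w._ : f -> g -> Bool
  unify f -> g -> Bool ~ Bool -> h
  unify f ~ Bool
  unify g -> Bool ~ h
_ _ : g -> Bool
\q._ : i -> Bool
  unify g -> Bool ~ i -> Bool
  unify g ~ i
  unify Bool ~ Bool
\s._ : k -> Bool
  unify k -> Bool ~ Int -> l
  unify k ~ Int
  unify Bool ~ l
_ _ : Bool
  unify Bool ~ Bool
r : j
  unify Int ~ Int
  unify Int ~ Int
  unify j ~ Bool
\r._ : Bool -> Bool
  unify i -> Bool ~ (Bool -> Bool) -> m
  unify i ~ Bool -> Bool
  unify Bool ~ m
_ _ : Bool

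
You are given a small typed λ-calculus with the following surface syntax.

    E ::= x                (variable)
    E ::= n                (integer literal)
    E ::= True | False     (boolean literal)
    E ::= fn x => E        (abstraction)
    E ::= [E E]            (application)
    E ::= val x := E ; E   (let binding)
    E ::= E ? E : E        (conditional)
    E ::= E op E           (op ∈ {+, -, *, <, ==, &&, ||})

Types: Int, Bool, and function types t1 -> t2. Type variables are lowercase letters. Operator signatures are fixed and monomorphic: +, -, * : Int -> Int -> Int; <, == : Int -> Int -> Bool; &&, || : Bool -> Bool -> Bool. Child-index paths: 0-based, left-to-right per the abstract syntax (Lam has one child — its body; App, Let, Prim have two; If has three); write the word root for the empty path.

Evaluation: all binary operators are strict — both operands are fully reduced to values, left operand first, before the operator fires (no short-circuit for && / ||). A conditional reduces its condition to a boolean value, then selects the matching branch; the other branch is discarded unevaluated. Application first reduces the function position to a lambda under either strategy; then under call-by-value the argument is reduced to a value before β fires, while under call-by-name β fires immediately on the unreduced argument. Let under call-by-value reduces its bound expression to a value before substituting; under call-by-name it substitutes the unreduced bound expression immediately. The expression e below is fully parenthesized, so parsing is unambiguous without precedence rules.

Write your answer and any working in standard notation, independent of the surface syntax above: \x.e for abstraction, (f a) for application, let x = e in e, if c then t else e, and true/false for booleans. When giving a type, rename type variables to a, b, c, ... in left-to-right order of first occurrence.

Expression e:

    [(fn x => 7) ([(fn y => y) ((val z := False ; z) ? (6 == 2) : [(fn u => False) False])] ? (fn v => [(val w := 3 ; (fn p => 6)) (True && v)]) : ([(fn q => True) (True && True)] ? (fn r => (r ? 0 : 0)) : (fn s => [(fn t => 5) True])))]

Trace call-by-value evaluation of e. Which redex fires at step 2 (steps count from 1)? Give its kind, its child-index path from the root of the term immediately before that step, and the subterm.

Answer: if at 1.0.1 : (if false then (6 == 2) else ((\u.false) false))

Trace:
step 0: ((\x.7) (if ((\y.y) (if (let z = false in z) then (6 == 2) else ((\u.false) false))) then (\v.((let w = 3 in (\p.6)) (true && v))) else (if ((\q.true) (true && true)) then (\r.(if r then 0 else 0)) else (\s.((\t.5) true)))))
step 1: [let@1.0.1.0] ((\x.7) (if ((\y.y) (if false then (6 == 2) else ((\u.false) false))) then (\v.((let w = 3 in (\p.6)) (true && v))) else (if ((\q.true) (true && true)) then (\r.(if r then 0 else 0)) else (\s.((\t.5) true)))))
step 2: [if@1.0.1] ((\x.7) (if ((\y.y) ((\u.false) false)) then (\v.((let w = 3 in (\p.6)) (true && v))) else (if ((\q.true) (true && true)) then (\r.(if r then 0 else 0)) else (\s.((\t.5) true)))))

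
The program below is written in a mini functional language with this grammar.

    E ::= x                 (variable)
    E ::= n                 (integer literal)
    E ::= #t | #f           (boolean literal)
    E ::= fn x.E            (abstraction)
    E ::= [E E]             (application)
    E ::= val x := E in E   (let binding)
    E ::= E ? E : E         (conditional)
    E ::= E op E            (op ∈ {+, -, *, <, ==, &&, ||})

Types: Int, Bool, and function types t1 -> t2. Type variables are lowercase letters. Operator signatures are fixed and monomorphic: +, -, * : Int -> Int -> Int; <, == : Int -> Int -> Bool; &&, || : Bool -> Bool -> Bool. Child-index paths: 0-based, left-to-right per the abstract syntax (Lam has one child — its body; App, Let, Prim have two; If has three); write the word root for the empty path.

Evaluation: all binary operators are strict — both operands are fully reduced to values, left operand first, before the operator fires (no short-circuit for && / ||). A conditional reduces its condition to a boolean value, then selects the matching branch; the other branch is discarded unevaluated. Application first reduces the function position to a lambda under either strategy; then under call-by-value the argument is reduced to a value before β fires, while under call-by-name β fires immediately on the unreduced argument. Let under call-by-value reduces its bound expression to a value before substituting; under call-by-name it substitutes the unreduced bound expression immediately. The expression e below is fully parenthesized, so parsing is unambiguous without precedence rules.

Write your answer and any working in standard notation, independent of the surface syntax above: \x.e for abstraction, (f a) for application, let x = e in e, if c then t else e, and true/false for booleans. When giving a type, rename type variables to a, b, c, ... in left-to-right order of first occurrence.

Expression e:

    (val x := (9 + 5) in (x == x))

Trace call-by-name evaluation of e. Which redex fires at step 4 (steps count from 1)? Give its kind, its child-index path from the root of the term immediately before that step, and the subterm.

Answer: delta at root : (14 == 14)

Working:
step 0: (let x = (9 + 5) in (x == x))
step 1: [let@root] ((9 + 5) == (9 + 5))
step 2: [delta@0] (14 == (9 + 5))
step 3: [delta@1] (14 == 14)
step 4: [delta@root] true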